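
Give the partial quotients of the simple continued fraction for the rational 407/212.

Run the Euclidean algorithm on 407 and 212; the successive quotients are the partial quotients a_0, a_1, ... (each step inverts the fractional part left over by the previous one):
  407 = 1*212 + 195, so a_0 = 1.
  212 = 1*195 + 17, so a_1 = 1.
  195 = 11*17 + 8, so a_2 = 11.
  17 = 2*8 + 1, so a_3 = 2.
  8 = 8*1 + 0, so a_4 = 8.
The remainder reaches 0 after 5 divisions, so the expansion has 5 partial quotients, read off in order.

[1; 1, 11, 2, 8]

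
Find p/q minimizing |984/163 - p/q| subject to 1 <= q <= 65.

Expand x = 984/163 as a continued fraction with the Euclidean algorithm:
  984 = 6*163 + 6, so a_0 = 6.
  163 = 27*6 + 1, so a_1 = 27.
  6 = 6*1 + 0, so a_2 = 6.
so x = [6; 27, 6].
Convergents (p_i = a_i*p_{i-1} + p_{i-2}, q_i = a_i*q_{i-1} + q_{i-2} with p_{-2}=0, p_{-1}=1, q_{-2}=1, q_{-1}=0), until the denominator exceeds 65:
  i=0: a_0=6, p_0 = 6*1 + 0 = 6, q_0 = 6*0 + 1 = 1.
  i=1: a_1=27, p_1 = 27*6 + 1 = 163, q_1 = 27*1 + 0 = 27.
  i=2: a_2=6, p_2 = 6*163 + 6 = 984, q_2 = 6*27 + 1 = 163.
q_2 = 163 > 65, so the last convergent with denominator <= 65 is p_1/q_1 = 163/27.
The closest fraction with denominator <= 65 is either p_1/q_1 or the intermediate fraction (k*p_1 + p_0)/(k*q_1 + q_0) with the largest k >= 1 whose denominator stays <= 65; these approach x as k grows, and every other convergent or intermediate fraction in range is farther away.
Largest k: floor((65 - q_0)/q_1) = floor((65 - 1)/27) = 2.
That gives (2*163 + 6)/(2*27 + 1) = 332/55.
Compare the errors: |x - 163/27| = |984*27 - 163*163|/(163*27) = 1/4401, and |x - 332/55| = |984*55 - 332*163|/(163*55) = 4/8965.
Cross-multiplying, 1*8965 = 8965 < 17604 = 4*4401, so 1/4401 is smaller: the convergent 163/27 is closer to x than 332/55.

163/27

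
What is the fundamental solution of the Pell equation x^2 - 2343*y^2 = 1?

(x, y) = (10649, 220)

First expand sqrt(2343) as a continued fraction. With x_i = (sqrt(2343) + m_i)/d_i and (m_0, d_0) = (0, 1): a_0 = floor(sqrt(2343)) = 48, since 48^2 = 2304 <= 2343 < 2401 = 49^2.
Iterate m_{i+1} = d_i*a_i - m_i, d_{i+1} = (2343 - m_{i+1}^2)/d_i, a_{i+1} = floor((a_0 + m_{i+1})/d_{i+1}):
  m_1 = 1*48 - 0 = 48, d_1 = (2343 - 48^2)/1 = 39/1 = 39, a_1 = floor((48 + 48)/39) = 2.
  m_2 = 39*2 - 48 = 30, d_2 = (2343 - 30^2)/39 = 1443/39 = 37, a_2 = floor((48 + 30)/37) = 2.
  m_3 = 37*2 - 30 = 44, d_3 = (2343 - 44^2)/37 = 407/37 = 11, a_3 = floor((48 + 44)/11) = 8.
  m_4 = 11*8 - 44 = 44, d_4 = (2343 - 44^2)/11 = 407/11 = 37, a_4 = floor((48 + 44)/37) = 2.
  m_5 = 37*2 - 44 = 30, d_5 = (2343 - 30^2)/37 = 1443/37 = 39, a_5 = floor((48 + 30)/39) = 2.
  m_6 = 39*2 - 30 = 48, d_6 = (2343 - 48^2)/39 = 39/39 = 1, a_6 = floor((48 + 48)/1) = 96.
  m_7 = 1*96 - 48 = 48, d_7 = (2343 - 48^2)/1 = 39/1 = 39: (m_7, d_7) = (m_1, d_1) = (48, 39), so from here the quotients repeat a_1, ..., a_6; the period length is 6.
So sqrt(2343) = [48; (2, 2, 8, 2, 2, 96)] with period length k = 6.
k is even, so the fundamental solution of x^2 - 2343y^2 = 1 is (p_{k-1}, q_{k-1}) = (p_5, q_5); compute convergents through index 5.
Convergents (p_i = a_i*p_{i-1} + p_{i-2}, q_i = a_i*q_{i-1} + q_{i-2} with p_{-2}=0, p_{-1}=1, q_{-2}=1, q_{-1}=0):
  i=0: a_0=48, p_0 = 48*1 + 0 = 48, q_0 = 48*0 + 1 = 1.
  i=1: a_1=2, p_1 = 2*48 + 1 = 97, q_1 = 2*1 + 0 = 2.
  i=2: a_2=2, p_2 = 2*97 + 48 = 242, q_2 = 2*2 + 1 = 5.
  i=3: a_3=8, p_3 = 8*242 + 97 = 2033, q_3 = 8*5 + 2 = 42.
  i=4: a_4=2, p_4 = 2*2033 + 242 = 4308, q_4 = 2*42 + 5 = 89.
  i=5: a_5=2, p_5 = 2*4308 + 2033 = 10649, q_5 = 2*89 + 42 = 220.
Check: 10649^2 - 2343*220^2 = 113401201 - 113401200 = 1, so (x, y) = (10649, 220) solves the equation, and by the theorem it is the least positive solution.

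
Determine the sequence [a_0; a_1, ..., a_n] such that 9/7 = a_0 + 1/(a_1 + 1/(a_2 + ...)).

[1; 3, 2]

Run the Euclidean algorithm on 9 and 7; the successive quotients are the partial quotients a_0, a_1, ... (each step inverts the fractional part left over by the previous one):
  9 = 1*7 + 2, so a_0 = 1.
  7 = 3*2 + 1, so a_1 = 3.
  2 = 2*1 + 0, so a_2 = 2.
The remainder reaches 0 after 3 divisions, so the expansion has 3 partial quotients, read off in order.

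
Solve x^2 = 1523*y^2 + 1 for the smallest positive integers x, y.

(x, y) = (1522, 39)

First expand sqrt(1523) as a continued fraction. With x_i = (sqrt(1523) + m_i)/d_i and (m_0, d_0) = (0, 1): a_0 = floor(sqrt(1523)) = 39, since 39^2 = 1521 <= 1523 < 1600 = 40^2.
Iterate m_{i+1} = d_i*a_i - m_i, d_{i+1} = (1523 - m_{i+1}^2)/d_i, a_{i+1} = floor((a_0 + m_{i+1})/d_{i+1}):
  m_1 = 1*39 - 0 = 39, d_1 = (1523 - 39^2)/1 = 2/1 = 2, a_1 = floor((39 + 39)/2) = 39.
  m_2 = 2*39 - 39 = 39, d_2 = (1523 - 39^2)/2 = 2/2 = 1, a_2 = floor((39 + 39)/1) = 78.
  m_3 = 1*78 - 39 = 39, d_3 = (1523 - 39^2)/1 = 2/1 = 2: (m_3, d_3) = (m_1, d_1) = (39, 2), so from here the quotients repeat a_1, a_2; the period length is 2.
So sqrt(1523) = [39; (39, 78)] with period length k = 2.
k is even, so the fundamental solution of x^2 - 1523y^2 = 1 is (p_{k-1}, q_{k-1}) = (p_1, q_1); compute convergents through index 1.
Convergents (p_i = a_i*p_{i-1} + p_{i-2}, q_i = a_i*q_{i-1} + q_{i-2} with p_{-2}=0, p_{-1}=1, q_{-2}=1, q_{-1}=0):
  i=0: a_0=39, p_0 = 39*1 + 0 = 39, q_0 = 39*0 + 1 = 1.
  i=1: a_1=39, p_1 = 39*39 + 1 = 1522, q_1 = 39*1 + 0 = 39.
Check: 1522^2 - 1523*39^2 = 2316484 - 2316483 = 1, so (x, y) = (1522, 39) solves the equation, and by the theorem it is the least positive solution.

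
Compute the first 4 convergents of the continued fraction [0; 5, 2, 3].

0/1, 1/5, 2/11, 7/38

Using the convergent recurrence p_i = a_i*p_{i-1} + p_{i-2}, q_i = a_i*q_{i-1} + q_{i-2} with p_{-2}=0, p_{-1}=1, q_{-2}=1, q_{-1}=0:
  i=0: a_0=0, p_0 = 0*1 + 0 = 0, q_0 = 0*0 + 1 = 1.
  i=1: a_1=5, p_1 = 5*0 + 1 = 1, q_1 = 5*1 + 0 = 5.
  i=2: a_2=2, p_2 = 2*1 + 0 = 2, q_2 = 2*5 + 1 = 11.
  i=3: a_3=3, p_3 = 3*2 + 1 = 7, q_3 = 3*11 + 5 = 38.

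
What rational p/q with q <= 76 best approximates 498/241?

Expand x = 498/241 as a continued fraction with the Euclidean algorithm:
  498 = 2*241 + 16, so a_0 = 2.
  241 = 15*16 + 1, so a_1 = 15.
  16 = 16*1 + 0, so a_2 = 16.
so x = [2; 15, 16].
Convergents (p_i = a_i*p_{i-1} + p_{i-2}, q_i = a_i*q_{i-1} + q_{i-2} with p_{-2}=0, p_{-1}=1, q_{-2}=1, q_{-1}=0), until the denominator exceeds 76:
  i=0: a_0=2, p_0 = 2*1 + 0 = 2, q_0 = 2*0 + 1 = 1.
  i=1: a_1=15, p_1 = 15*2 + 1 = 31, q_1 = 15*1 + 0 = 15.
  i=2: a_2=16, p_2 = 16*31 + 2 = 498, q_2 = 16*15 + 1 = 241.
q_2 = 241 > 76, so the last convergent with denominator <= 76 is p_1/q_1 = 31/15.
The closest fraction with denominator <= 76 is either p_1/q_1 or the intermediate fraction (k*p_1 + p_0)/(k*q_1 + q_0) with the largest k >= 1 whose denominator stays <= 76; these approach x as k grows, and every other convergent or intermediate fraction in range is farther away.
Largest k: floor((76 - q_0)/q_1) = floor((76 - 1)/15) = 5.
That gives (5*31 + 2)/(5*15 + 1) = 157/76.
Compare the errors: |x - 31/15| = |498*15 - 31*241|/(241*15) = 1/3615, and |x - 157/76| = |498*76 - 157*241|/(241*76) = 11/18316.
Cross-multiplying, 1*18316 = 18316 < 39765 = 11*3615, so 1/3615 is smaller: the convergent 31/15 is closer to x than 157/76.

31/15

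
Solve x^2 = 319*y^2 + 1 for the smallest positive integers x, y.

First expand sqrt(319) as a continued fraction. With x_i = (sqrt(319) + m_i)/d_i and (m_0, d_0) = (0, 1): a_0 = floor(sqrt(319)) = 17, since 17^2 = 289 <= 319 < 324 = 18^2.
Iterate m_{i+1} = d_i*a_i - m_i, d_{i+1} = (319 - m_{i+1}^2)/d_i, a_{i+1} = floor((a_0 + m_{i+1})/d_{i+1}):
  m_1 = 1*17 - 0 = 17, d_1 = (319 - 17^2)/1 = 30/1 = 30, a_1 = floor((17 + 17)/30) = 1.
  m_2 = 30*1 - 17 = 13, d_2 = (319 - 13^2)/30 = 150/30 = 5, a_2 = floor((17 + 13)/5) = 6.
  m_3 = 5*6 - 13 = 17, d_3 = (319 - 17^2)/5 = 30/5 = 6, a_3 = floor((17 + 17)/6) = 5.
  m_4 = 6*5 - 17 = 13, d_4 = (319 - 13^2)/6 = 150/6 = 25, a_4 = floor((17 + 13)/25) = 1.
  m_5 = 25*1 - 13 = 12, d_5 = (319 - 12^2)/25 = 175/25 = 7, a_5 = floor((17 + 12)/7) = 4.
  m_6 = 7*4 - 12 = 16, d_6 = (319 - 16^2)/7 = 63/7 = 9, a_6 = floor((17 + 16)/9) = 3.
  m_7 = 9*3 - 16 = 11, d_7 = (319 - 11^2)/9 = 198/9 = 22, a_7 = floor((17 + 11)/22) = 1.
  m_8 = 22*1 - 11 = 11, d_8 = (319 - 11^2)/22 = 198/22 = 9, a_8 = floor((17 + 11)/9) = 3.
  m_9 = 9*3 - 11 = 16, d_9 = (319 - 16^2)/9 = 63/9 = 7, a_9 = floor((17 + 16)/7) = 4.
  m_10 = 7*4 - 16 = 12, d_10 = (319 - 12^2)/7 = 175/7 = 25, a_10 = floor((17 + 12)/25) = 1.
  m_11 = 25*1 - 12 = 13, d_11 = (319 - 13^2)/25 = 150/25 = 6, a_11 = floor((17 + 13)/6) = 5.
  m_12 = 6*5 - 13 = 17, d_12 = (319 - 17^2)/6 = 30/6 = 5, a_12 = floor((17 + 17)/5) = 6.
  m_13 = 5*6 - 17 = 13, d_13 = (319 - 13^2)/5 = 150/5 = 30, a_13 = floor((17 + 13)/30) = 1.
  m_14 = 30*1 - 13 = 17, d_14 = (319 - 17^2)/30 = 30/30 = 1, a_14 = floor((17 + 17)/1) = 34.
  m_15 = 1*34 - 17 = 17, d_15 = (319 - 17^2)/1 = 30/1 = 30: (m_15, d_15) = (m_1, d_1) = (17, 30), so from here the quotients repeat a_1, ..., a_14; the period length is 14.
So sqrt(319) = [17; (1, 6, 5, 1, 4, 3, 1, 3, 4, 1, 5, 6, 1, 34)] with period length k = 14.
k is even, so the fundamental solution of x^2 - 319y^2 = 1 is (p_{k-1}, q_{k-1}) = (p_13, q_13); compute convergents through index 13.
Convergents (p_i = a_i*p_{i-1} + p_{i-2}, q_i = a_i*q_{i-1} + q_{i-2} with p_{-2}=0, p_{-1}=1, q_{-2}=1, q_{-1}=0):
  i=0: a_0=17, p_0 = 17*1 + 0 = 17, q_0 = 17*0 + 1 = 1.
  i=1: a_1=1, p_1 = 1*17 + 1 = 18, q_1 = 1*1 + 0 = 1.
  i=2: a_2=6, p_2 = 6*18 + 17 = 125, q_2 = 6*1 + 1 = 7.
  i=3: a_3=5, p_3 = 5*125 + 18 = 643, q_3 = 5*7 + 1 = 36.
  i=4: a_4=1, p_4 = 1*643 + 125 = 768, q_4 = 1*36 + 7 = 43.
  i=5: a_5=4, p_5 = 4*768 + 643 = 3715, q_5 = 4*43 + 36 = 208.
  i=6: a_6=3, p_6 = 3*3715 + 768 = 11913, q_6 = 3*208 + 43 = 667.
  i=7: a_7=1, p_7 = 1*11913 + 3715 = 15628, q_7 = 1*667 + 208 = 875.
  i=8: a_8=3, p_8 = 3*15628 + 11913 = 58797, q_8 = 3*875 + 667 = 3292.
  i=9: a_9=4, p_9 = 4*58797 + 15628 = 250816, q_9 = 4*3292 + 875 = 14043.
  i=10: a_10=1, p_10 = 1*250816 + 58797 = 309613, q_10 = 1*14043 + 3292 = 17335.
  i=11: a_11=5, p_11 = 5*309613 + 250816 = 1798881, q_11 = 5*17335 + 14043 = 100718.
  i=12: a_12=6, p_12 = 6*1798881 + 309613 = 11102899, q_12 = 6*100718 + 17335 = 621643.
  i=13: a_13=1, p_13 = 1*11102899 + 1798881 = 12901780, q_13 = 1*621643 + 100718 = 722361.
Check: 12901780^2 - 319*722361^2 = 166455927168400 - 166455927168399 = 1, so (x, y) = (12901780, 722361) solves the equation, and by the theorem it is the least positive solution.

(x, y) = (12901780, 722361)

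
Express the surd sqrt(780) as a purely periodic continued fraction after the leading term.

Write x_i = (sqrt(780) + m_i)/d_i with (m_0, d_0) = (0, 1). a_0 = floor(sqrt(780)) = 27, since 27^2 = 729 <= 780 < 784 = 28^2.
Iterate m_{i+1} = d_i*a_i - m_i, d_{i+1} = (780 - m_{i+1}^2)/d_i, a_{i+1} = floor((a_0 + m_{i+1})/d_{i+1}):
  m_1 = 1*27 - 0 = 27, d_1 = (780 - 27^2)/1 = 51/1 = 51, a_1 = floor((27 + 27)/51) = 1.
  m_2 = 51*1 - 27 = 24, d_2 = (780 - 24^2)/51 = 204/51 = 4, a_2 = floor((27 + 24)/4) = 12.
  m_3 = 4*12 - 24 = 24, d_3 = (780 - 24^2)/4 = 204/4 = 51, a_3 = floor((27 + 24)/51) = 1.
  m_4 = 51*1 - 24 = 27, d_4 = (780 - 27^2)/51 = 51/51 = 1, a_4 = floor((27 + 27)/1) = 54.
  m_5 = 1*54 - 27 = 27, d_5 = (780 - 27^2)/1 = 51/1 = 51: (m_5, d_5) = (m_1, d_1) = (27, 51), so from here the quotients repeat a_1, ..., a_4; the period length is 4.
Hence the expansion of sqrt(780) is a_0 = 27 followed by the repeating block 1, 12, 1, 54 (period 4).

[27; (1, 12, 1, 54)]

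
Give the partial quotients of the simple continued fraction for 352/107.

Run the Euclidean algorithm on 352 and 107; the successive quotients are the partial quotients a_0, a_1, ... (each step inverts the fractional part left over by the previous one):
  352 = 3*107 + 31, so a_0 = 3.
  107 = 3*31 + 14, so a_1 = 3.
  31 = 2*14 + 3, so a_2 = 2.
  14 = 4*3 + 2, so a_3 = 4.
  3 = 1*2 + 1, so a_4 = 1.
  2 = 2*1 + 0, so a_5 = 2.
The remainder reaches 0 after 6 divisions, so the expansion has 6 partial quotients, read off in order.

[3; 3, 2, 4, 1, 2]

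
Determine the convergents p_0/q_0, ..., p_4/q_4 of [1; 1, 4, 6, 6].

1/1, 2/1, 9/5, 56/31, 345/191

Using the convergent recurrence p_i = a_i*p_{i-1} + p_{i-2}, q_i = a_i*q_{i-1} + q_{i-2} with p_{-2}=0, p_{-1}=1, q_{-2}=1, q_{-1}=0:
  i=0: a_0=1, p_0 = 1*1 + 0 = 1, q_0 = 1*0 + 1 = 1.
  i=1: a_1=1, p_1 = 1*1 + 1 = 2, q_1 = 1*1 + 0 = 1.
  i=2: a_2=4, p_2 = 4*2 + 1 = 9, q_2 = 4*1 + 1 = 5.
  i=3: a_3=6, p_3 = 6*9 + 2 = 56, q_3 = 6*5 + 1 = 31.
  i=4: a_4=6, p_4 = 6*56 + 9 = 345, q_4 = 6*31 + 5 = 191.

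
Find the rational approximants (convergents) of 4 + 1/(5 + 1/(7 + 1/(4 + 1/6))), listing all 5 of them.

4/1, 21/5, 151/36, 625/149, 3901/930

Using the convergent recurrence p_i = a_i*p_{i-1} + p_{i-2}, q_i = a_i*q_{i-1} + q_{i-2} with p_{-2}=0, p_{-1}=1, q_{-2}=1, q_{-1}=0:
  i=0: a_0=4, p_0 = 4*1 + 0 = 4, q_0 = 4*0 + 1 = 1.
  i=1: a_1=5, p_1 = 5*4 + 1 = 21, q_1 = 5*1 + 0 = 5.
  i=2: a_2=7, p_2 = 7*21 + 4 = 151, q_2 = 7*5 + 1 = 36.
  i=3: a_3=4, p_3 = 4*151 + 21 = 625, q_3 = 4*36 + 5 = 149.
  i=4: a_4=6, p_4 = 6*625 + 151 = 3901, q_4 = 6*149 + 36 = 930.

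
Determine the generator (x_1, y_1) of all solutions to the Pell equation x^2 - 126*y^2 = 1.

(x, y) = (449, 40)

First expand sqrt(126) as a continued fraction. With x_i = (sqrt(126) + m_i)/d_i and (m_0, d_0) = (0, 1): a_0 = floor(sqrt(126)) = 11, since 11^2 = 121 <= 126 < 144 = 12^2.
Iterate m_{i+1} = d_i*a_i - m_i, d_{i+1} = (126 - m_{i+1}^2)/d_i, a_{i+1} = floor((a_0 + m_{i+1})/d_{i+1}):
  m_1 = 1*11 - 0 = 11, d_1 = (126 - 11^2)/1 = 5/1 = 5, a_1 = floor((11 + 11)/5) = 4.
  m_2 = 5*4 - 11 = 9, d_2 = (126 - 9^2)/5 = 45/5 = 9, a_2 = floor((11 + 9)/9) = 2.
  m_3 = 9*2 - 9 = 9, d_3 = (126 - 9^2)/9 = 45/9 = 5, a_3 = floor((11 + 9)/5) = 4.
  m_4 = 5*4 - 9 = 11, d_4 = (126 - 11^2)/5 = 5/5 = 1, a_4 = floor((11 + 11)/1) = 22.
  m_5 = 1*22 - 11 = 11, d_5 = (126 - 11^2)/1 = 5/1 = 5: (m_5, d_5) = (m_1, d_1) = (11, 5), so from here the quotients repeat a_1, ..., a_4; the period length is 4.
So sqrt(126) = [11; (4, 2, 4, 22)] with period length k = 4.
k is even, so the fundamental solution of x^2 - 126y^2 = 1 is (p_{k-1}, q_{k-1}) = (p_3, q_3); compute convergents through index 3.
Convergents (p_i = a_i*p_{i-1} + p_{i-2}, q_i = a_i*q_{i-1} + q_{i-2} with p_{-2}=0, p_{-1}=1, q_{-2}=1, q_{-1}=0):
  i=0: a_0=11, p_0 = 11*1 + 0 = 11, q_0 = 11*0 + 1 = 1.
  i=1: a_1=4, p_1 = 4*11 + 1 = 45, q_1 = 4*1 + 0 = 4.
  i=2: a_2=2, p_2 = 2*45 + 11 = 101, q_2 = 2*4 + 1 = 9.
  i=3: a_3=4, p_3 = 4*101 + 45 = 449, q_3 = 4*9 + 4 = 40.
Check: 449^2 - 126*40^2 = 201601 - 201600 = 1, so (x, y) = (449, 40) solves the equation, and by the theorem it is the least positive solution.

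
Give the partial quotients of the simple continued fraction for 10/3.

Run the Euclidean algorithm on 10 and 3; the successive quotients are the partial quotients a_0, a_1, ... (each step inverts the fractional part left over by the previous one):
  10 = 3*3 + 1, so a_0 = 3.
  3 = 3*1 + 0, so a_1 = 3.
The remainder reaches 0 after 2 divisions, so the expansion has 2 partial quotients, read off in order.

[3; 3]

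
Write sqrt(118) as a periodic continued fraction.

[10; (1, 6, 3, 2, 10, 2, 3, 6, 1, 20)]

Write x_i = (sqrt(118) + m_i)/d_i with (m_0, d_0) = (0, 1). a_0 = floor(sqrt(118)) = 10, since 10^2 = 100 <= 118 < 121 = 11^2.
Iterate m_{i+1} = d_i*a_i - m_i, d_{i+1} = (118 - m_{i+1}^2)/d_i, a_{i+1} = floor((a_0 + m_{i+1})/d_{i+1}):
  m_1 = 1*10 - 0 = 10, d_1 = (118 - 10^2)/1 = 18/1 = 18, a_1 = floor((10 + 10)/18) = 1.
  m_2 = 18*1 - 10 = 8, d_2 = (118 - 8^2)/18 = 54/18 = 3, a_2 = floor((10 + 8)/3) = 6.
  m_3 = 3*6 - 8 = 10, d_3 = (118 - 10^2)/3 = 18/3 = 6, a_3 = floor((10 + 10)/6) = 3.
  m_4 = 6*3 - 10 = 8, d_4 = (118 - 8^2)/6 = 54/6 = 9, a_4 = floor((10 + 8)/9) = 2.
  m_5 = 9*2 - 8 = 10, d_5 = (118 - 10^2)/9 = 18/9 = 2, a_5 = floor((10 + 10)/2) = 10.
  m_6 = 2*10 - 10 = 10, d_6 = (118 - 10^2)/2 = 18/2 = 9, a_6 = floor((10 + 10)/9) = 2.
  m_7 = 9*2 - 10 = 8, d_7 = (118 - 8^2)/9 = 54/9 = 6, a_7 = floor((10 + 8)/6) = 3.
  m_8 = 6*3 - 8 = 10, d_8 = (118 - 10^2)/6 = 18/6 = 3, a_8 = floor((10 + 10)/3) = 6.
  m_9 = 3*6 - 10 = 8, d_9 = (118 - 8^2)/3 = 54/3 = 18, a_9 = floor((10 + 8)/18) = 1.
  m_10 = 18*1 - 8 = 10, d_10 = (118 - 10^2)/18 = 18/18 = 1, a_10 = floor((10 + 10)/1) = 20.
  m_11 = 1*20 - 10 = 10, d_11 = (118 - 10^2)/1 = 18/1 = 18: (m_11, d_11) = (m_1, d_1) = (10, 18), so from here the quotients repeat a_1, ..., a_10; the period length is 10.
Hence the expansion of sqrt(118) is a_0 = 10 followed by the repeating block 1, 6, 3, 2, 10, 2, 3, 6, 1, 20 (period 10).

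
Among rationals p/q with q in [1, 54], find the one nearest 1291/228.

300/53

Expand x = 1291/228 as a continued fraction with the Euclidean algorithm:
  1291 = 5*228 + 151, so a_0 = 5.
  228 = 1*151 + 77, so a_1 = 1.
  151 = 1*77 + 74, so a_2 = 1.
  77 = 1*74 + 3, so a_3 = 1.
  74 = 24*3 + 2, so a_4 = 24.
  3 = 1*2 + 1, so a_5 = 1.
  2 = 2*1 + 0, so a_6 = 2.
so x = [5; 1, 1, 1, 24, 1, 2].
Convergents (p_i = a_i*p_{i-1} + p_{i-2}, q_i = a_i*q_{i-1} + q_{i-2} with p_{-2}=0, p_{-1}=1, q_{-2}=1, q_{-1}=0), until the denominator exceeds 54:
  i=0: a_0=5, p_0 = 5*1 + 0 = 5, q_0 = 5*0 + 1 = 1.
  i=1: a_1=1, p_1 = 1*5 + 1 = 6, q_1 = 1*1 + 0 = 1.
  i=2: a_2=1, p_2 = 1*6 + 5 = 11, q_2 = 1*1 + 1 = 2.
  i=3: a_3=1, p_3 = 1*11 + 6 = 17, q_3 = 1*2 + 1 = 3.
  i=4: a_4=24, p_4 = 24*17 + 11 = 419, q_4 = 24*3 + 2 = 74.
q_4 = 74 > 54, so the last convergent with denominator <= 54 is p_3/q_3 = 17/3.
The closest fraction with denominator <= 54 is either p_3/q_3 or the intermediate fraction (k*p_3 + p_2)/(k*q_3 + q_2) with the largest k >= 1 whose denominator stays <= 54; these approach x as k grows, and every other convergent or intermediate fraction in range is farther away.
Largest k: floor((54 - q_2)/q_3) = floor((54 - 2)/3) = 17.
That gives (17*17 + 11)/(17*3 + 2) = 300/53.
Compare the errors: |x - 17/3| = |1291*3 - 17*228|/(228*3) = 3/684, and |x - 300/53| = |1291*53 - 300*228|/(228*53) = 23/12084.
Cross-multiplying, 23*684 = 15732 < 36252 = 3*12084, so 23/12084 is smaller: the intermediate fraction 300/53 is closer to x than 17/3.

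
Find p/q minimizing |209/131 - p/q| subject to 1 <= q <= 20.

Expand x = 209/131 as a continued fraction with the Euclidean algorithm:
  209 = 1*131 + 78, so a_0 = 1.
  131 = 1*78 + 53, so a_1 = 1.
  78 = 1*53 + 25, so a_2 = 1.
  53 = 2*25 + 3, so a_3 = 2.
  25 = 8*3 + 1, so a_4 = 8.
  3 = 3*1 + 0, so a_5 = 3.
so x = [1; 1, 1, 2, 8, 3].
Convergents (p_i = a_i*p_{i-1} + p_{i-2}, q_i = a_i*q_{i-1} + q_{i-2} with p_{-2}=0, p_{-1}=1, q_{-2}=1, q_{-1}=0), until the denominator exceeds 20:
  i=0: a_0=1, p_0 = 1*1 + 0 = 1, q_0 = 1*0 + 1 = 1.
  i=1: a_1=1, p_1 = 1*1 + 1 = 2, q_1 = 1*1 + 0 = 1.
  i=2: a_2=1, p_2 = 1*2 + 1 = 3, q_2 = 1*1 + 1 = 2.
  i=3: a_3=2, p_3 = 2*3 + 2 = 8, q_3 = 2*2 + 1 = 5.
  i=4: a_4=8, p_4 = 8*8 + 3 = 67, q_4 = 8*5 + 2 = 42.
q_4 = 42 > 20, so the last convergent with denominator <= 20 is p_3/q_3 = 8/5.
The closest fraction with denominator <= 20 is either p_3/q_3 or the intermediate fraction (k*p_3 + p_2)/(k*q_3 + q_2) with the largest k >= 1 whose denominator stays <= 20; these approach x as k grows, and every other convergent or intermediate fraction in range is farther away.
Largest k: floor((20 - q_2)/q_3) = floor((20 - 2)/5) = 3.
That gives (3*8 + 3)/(3*5 + 2) = 27/17.
Compare the errors: |x - 8/5| = |209*5 - 8*131|/(131*5) = 3/655, and |x - 27/17| = |209*17 - 27*131|/(131*17) = 16/2227.
Cross-multiplying, 3*2227 = 6681 < 10480 = 16*655, so 3/655 is smaller: the convergent 8/5 is closer to x than 27/17.

8/5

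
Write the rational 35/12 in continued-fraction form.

Run the Euclidean algorithm on 35 and 12; the successive quotients are the partial quotients a_0, a_1, ... (each step inverts the fractional part left over by the previous one):
  35 = 2*12 + 11, so a_0 = 2.
  12 = 1*11 + 1, so a_1 = 1.
  11 = 11*1 + 0, so a_2 = 11.
The remainder reaches 0 after 3 divisions, so the expansion has 3 partial quotients, read off in order.

[2; 1, 11]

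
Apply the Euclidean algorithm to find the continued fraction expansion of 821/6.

Run the Euclidean algorithm on 821 and 6; the successive quotients are the partial quotients a_0, a_1, ... (each step inverts the fractional part left over by the previous one):
  821 = 136*6 + 5, so a_0 = 136.
  6 = 1*5 + 1, so a_1 = 1.
  5 = 5*1 + 0, so a_2 = 5.
The remainder reaches 0 after 3 divisions, so the expansion has 3 partial quotients, read off in order.

[136; 1, 5]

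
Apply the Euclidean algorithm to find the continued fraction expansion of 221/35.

Run the Euclidean algorithm on 221 and 35; the successive quotients are the partial quotients a_0, a_1, ... (each step inverts the fractional part left over by the previous one):
  221 = 6*35 + 11, so a_0 = 6.
  35 = 3*11 + 2, so a_1 = 3.
  11 = 5*2 + 1, so a_2 = 5.
  2 = 2*1 + 0, so a_3 = 2.
The remainder reaches 0 after 4 divisions, so the expansion has 4 partial quotients, read off in order.

[6; 3, 5, 2]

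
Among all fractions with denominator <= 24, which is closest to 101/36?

59/21

Expand x = 101/36 as a continued fraction with the Euclidean algorithm:
  101 = 2*36 + 29, so a_0 = 2.
  36 = 1*29 + 7, so a_1 = 1.
  29 = 4*7 + 1, so a_2 = 4.
  7 = 7*1 + 0, so a_3 = 7.
so x = [2; 1, 4, 7].
Convergents (p_i = a_i*p_{i-1} + p_{i-2}, q_i = a_i*q_{i-1} + q_{i-2} with p_{-2}=0, p_{-1}=1, q_{-2}=1, q_{-1}=0), until the denominator exceeds 24:
  i=0: a_0=2, p_0 = 2*1 + 0 = 2, q_0 = 2*0 + 1 = 1.
  i=1: a_1=1, p_1 = 1*2 + 1 = 3, q_1 = 1*1 + 0 = 1.
  i=2: a_2=4, p_2 = 4*3 + 2 = 14, q_2 = 4*1 + 1 = 5.
  i=3: a_3=7, p_3 = 7*14 + 3 = 101, q_3 = 7*5 + 1 = 36.
q_3 = 36 > 24, so the last convergent with denominator <= 24 is p_2/q_2 = 14/5.
The closest fraction with denominator <= 24 is either p_2/q_2 or the intermediate fraction (k*p_2 + p_1)/(k*q_2 + q_1) with the largest k >= 1 whose denominator stays <= 24; these approach x as k grows, and every other convergent or intermediate fraction in range is farther away.
Largest k: floor((24 - q_1)/q_2) = floor((24 - 1)/5) = 4.
That gives (4*14 + 3)/(4*5 + 1) = 59/21.
Compare the errors: |x - 14/5| = |101*5 - 14*36|/(36*5) = 1/180, and |x - 59/21| = |101*21 - 59*36|/(36*21) = 3/756.
Cross-multiplying, 3*180 = 540 < 756 = 1*756, so 3/756 is smaller: the intermediate fraction 59/21 is closer to x than 14/5.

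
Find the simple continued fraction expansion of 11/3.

[3; 1, 2]

Run the Euclidean algorithm on 11 and 3; the successive quotients are the partial quotients a_0, a_1, ... (each step inverts the fractional part left over by the previous one):
  11 = 3*3 + 2, so a_0 = 3.
  3 = 1*2 + 1, so a_1 = 1.
  2 = 2*1 + 0, so a_2 = 2.
The remainder reaches 0 after 3 divisions, so the expansion has 3 partial quotients, read off in order.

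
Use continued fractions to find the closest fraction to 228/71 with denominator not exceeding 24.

Expand x = 228/71 as a continued fraction with the Euclidean algorithm:
  228 = 3*71 + 15, so a_0 = 3.
  71 = 4*15 + 11, so a_1 = 4.
  15 = 1*11 + 4, so a_2 = 1.
  11 = 2*4 + 3, so a_3 = 2.
  4 = 1*3 + 1, so a_4 = 1.
  3 = 3*1 + 0, so a_5 = 3.
so x = [3; 4, 1, 2, 1, 3].
Convergents (p_i = a_i*p_{i-1} + p_{i-2}, q_i = a_i*q_{i-1} + q_{i-2} with p_{-2}=0, p_{-1}=1, q_{-2}=1, q_{-1}=0), until the denominator exceeds 24:
  i=0: a_0=3, p_0 = 3*1 + 0 = 3, q_0 = 3*0 + 1 = 1.
  i=1: a_1=4, p_1 = 4*3 + 1 = 13, q_1 = 4*1 + 0 = 4.
  i=2: a_2=1, p_2 = 1*13 + 3 = 16, q_2 = 1*4 + 1 = 5.
  i=3: a_3=2, p_3 = 2*16 + 13 = 45, q_3 = 2*5 + 4 = 14.
  i=4: a_4=1, p_4 = 1*45 + 16 = 61, q_4 = 1*14 + 5 = 19.
  i=5: a_5=3, p_5 = 3*61 + 45 = 228, q_5 = 3*19 + 14 = 71.
q_5 = 71 > 24, so the last convergent with denominator <= 24 is p_4/q_4 = 61/19.
The closest fraction with denominator <= 24 is either p_4/q_4 or the intermediate fraction (k*p_4 + p_3)/(k*q_4 + q_3) with the largest k >= 1 whose denominator stays <= 24; these approach x as k grows, and every other convergent or intermediate fraction in range is farther away.
Largest k: floor((24 - q_3)/q_4) = floor((24 - 14)/19) = 0.
Since k = 0, no intermediate fraction beyond p_4/q_4 has denominator <= 24, so the convergent 61/19 is the closest (its error is |228*19 - 61*71|/(71*19) = 1/1349).

61/19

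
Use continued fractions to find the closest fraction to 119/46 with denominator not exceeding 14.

31/12

Expand x = 119/46 as a continued fraction with the Euclidean algorithm:
  119 = 2*46 + 27, so a_0 = 2.
  46 = 1*27 + 19, so a_1 = 1.
  27 = 1*19 + 8, so a_2 = 1.
  19 = 2*8 + 3, so a_3 = 2.
  8 = 2*3 + 2, so a_4 = 2.
  3 = 1*2 + 1, so a_5 = 1.
  2 = 2*1 + 0, so a_6 = 2.
so x = [2; 1, 1, 2, 2, 1, 2].
Convergents (p_i = a_i*p_{i-1} + p_{i-2}, q_i = a_i*q_{i-1} + q_{i-2} with p_{-2}=0, p_{-1}=1, q_{-2}=1, q_{-1}=0), until the denominator exceeds 14:
  i=0: a_0=2, p_0 = 2*1 + 0 = 2, q_0 = 2*0 + 1 = 1.
  i=1: a_1=1, p_1 = 1*2 + 1 = 3, q_1 = 1*1 + 0 = 1.
  i=2: a_2=1, p_2 = 1*3 + 2 = 5, q_2 = 1*1 + 1 = 2.
  i=3: a_3=2, p_3 = 2*5 + 3 = 13, q_3 = 2*2 + 1 = 5.
  i=4: a_4=2, p_4 = 2*13 + 5 = 31, q_4 = 2*5 + 2 = 12.
  i=5: a_5=1, p_5 = 1*31 + 13 = 44, q_5 = 1*12 + 5 = 17.
q_5 = 17 > 14, so the last convergent with denominator <= 14 is p_4/q_4 = 31/12.
The closest fraction with denominator <= 14 is either p_4/q_4 or the intermediate fraction (k*p_4 + p_3)/(k*q_4 + q_3) with the largest k >= 1 whose denominator stays <= 14; these approach x as k grows, and every other convergent or intermediate fraction in range is farther away.
Largest k: floor((14 - q_3)/q_4) = floor((14 - 5)/12) = 0.
Since k = 0, no intermediate fraction beyond p_4/q_4 has denominator <= 14, so the convergent 31/12 is the closest (its error is |119*12 - 31*46|/(46*12) = 2/552).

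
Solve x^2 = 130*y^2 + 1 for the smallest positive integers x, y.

(x, y) = (6499, 570)

First expand sqrt(130) as a continued fraction. With x_i = (sqrt(130) + m_i)/d_i and (m_0, d_0) = (0, 1): a_0 = floor(sqrt(130)) = 11, since 11^2 = 121 <= 130 < 144 = 12^2.
Iterate m_{i+1} = d_i*a_i - m_i, d_{i+1} = (130 - m_{i+1}^2)/d_i, a_{i+1} = floor((a_0 + m_{i+1})/d_{i+1}):
  m_1 = 1*11 - 0 = 11, d_1 = (130 - 11^2)/1 = 9/1 = 9, a_1 = floor((11 + 11)/9) = 2.
  m_2 = 9*2 - 11 = 7, d_2 = (130 - 7^2)/9 = 81/9 = 9, a_2 = floor((11 + 7)/9) = 2.
  m_3 = 9*2 - 7 = 11, d_3 = (130 - 11^2)/9 = 9/9 = 1, a_3 = floor((11 + 11)/1) = 22.
  m_4 = 1*22 - 11 = 11, d_4 = (130 - 11^2)/1 = 9/1 = 9: (m_4, d_4) = (m_1, d_1) = (11, 9), so from here the quotients repeat a_1, ..., a_3; the period length is 3.
So sqrt(130) = [11; (2, 2, 22)] with period length k = 3.
k is odd, so (p_{k-1}, q_{k-1}) only solves x^2 - 130y^2 = -1 and the fundamental solution of x^2 - 130y^2 = 1 is (p_{2k-1}, q_{2k-1}) = (p_5, q_5); compute convergents through index 5, running through the period twice.
Convergents (p_i = a_i*p_{i-1} + p_{i-2}, q_i = a_i*q_{i-1} + q_{i-2} with p_{-2}=0, p_{-1}=1, q_{-2}=1, q_{-1}=0):
  i=0: a_0=11, p_0 = 11*1 + 0 = 11, q_0 = 11*0 + 1 = 1.
  i=1: a_1=2, p_1 = 2*11 + 1 = 23, q_1 = 2*1 + 0 = 2.
  i=2: a_2=2, p_2 = 2*23 + 11 = 57, q_2 = 2*2 + 1 = 5.
  i=3: a_3=22, p_3 = 22*57 + 23 = 1277, q_3 = 22*5 + 2 = 112.
  i=4: a_4=2, p_4 = 2*1277 + 57 = 2611, q_4 = 2*112 + 5 = 229.
  i=5: a_5=2, p_5 = 2*2611 + 1277 = 6499, q_5 = 2*229 + 112 = 570.
Indeed p_2^2 - 130*q_2^2 = 3249 - 3250 = -1, not +1.
Check: 6499^2 - 130*570^2 = 42237001 - 42237000 = 1, so (x, y) = (6499, 570) solves the equation, and by the theorem it is the least positive solution.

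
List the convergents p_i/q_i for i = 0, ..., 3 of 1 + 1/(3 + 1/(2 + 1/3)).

Using the convergent recurrence p_i = a_i*p_{i-1} + p_{i-2}, q_i = a_i*q_{i-1} + q_{i-2} with p_{-2}=0, p_{-1}=1, q_{-2}=1, q_{-1}=0:
  i=0: a_0=1, p_0 = 1*1 + 0 = 1, q_0 = 1*0 + 1 = 1.
  i=1: a_1=3, p_1 = 3*1 + 1 = 4, q_1 = 3*1 + 0 = 3.
  i=2: a_2=2, p_2 = 2*4 + 1 = 9, q_2 = 2*3 + 1 = 7.
  i=3: a_3=3, p_3 = 3*9 + 4 = 31, q_3 = 3*7 + 3 = 24.

1/1, 4/3, 9/7, 31/24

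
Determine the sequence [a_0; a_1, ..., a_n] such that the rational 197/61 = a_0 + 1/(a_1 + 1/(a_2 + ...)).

Run the Euclidean algorithm on 197 and 61; the successive quotients are the partial quotients a_0, a_1, ... (each step inverts the fractional part left over by the previous one):
  197 = 3*61 + 14, so a_0 = 3.
  61 = 4*14 + 5, so a_1 = 4.
  14 = 2*5 + 4, so a_2 = 2.
  5 = 1*4 + 1, so a_3 = 1.
  4 = 4*1 + 0, so a_4 = 4.
The remainder reaches 0 after 5 divisions, so the expansion has 5 partial quotients, read off in order.

[3; 4, 2, 1, 4]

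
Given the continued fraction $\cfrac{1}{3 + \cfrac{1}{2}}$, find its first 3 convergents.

0/1, 1/3, 2/7

Using the convergent recurrence p_i = a_i*p_{i-1} + p_{i-2}, q_i = a_i*q_{i-1} + q_{i-2} with p_{-2}=0, p_{-1}=1, q_{-2}=1, q_{-1}=0:
  i=0: a_0=0, p_0 = 0*1 + 0 = 0, q_0 = 0*0 + 1 = 1.
  i=1: a_1=3, p_1 = 3*0 + 1 = 1, q_1 = 3*1 + 0 = 3.
  i=2: a_2=2, p_2 = 2*1 + 0 = 2, q_2 = 2*3 + 1 = 7.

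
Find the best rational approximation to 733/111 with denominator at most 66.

Expand x = 733/111 as a continued fraction with the Euclidean algorithm:
  733 = 6*111 + 67, so a_0 = 6.
  111 = 1*67 + 44, so a_1 = 1.
  67 = 1*44 + 23, so a_2 = 1.
  44 = 1*23 + 21, so a_3 = 1.
  23 = 1*21 + 2, so a_4 = 1.
  21 = 10*2 + 1, so a_5 = 10.
  2 = 2*1 + 0, so a_6 = 2.
so x = [6; 1, 1, 1, 1, 10, 2].
Convergents (p_i = a_i*p_{i-1} + p_{i-2}, q_i = a_i*q_{i-1} + q_{i-2} with p_{-2}=0, p_{-1}=1, q_{-2}=1, q_{-1}=0), until the denominator exceeds 66:
  i=0: a_0=6, p_0 = 6*1 + 0 = 6, q_0 = 6*0 + 1 = 1.
  i=1: a_1=1, p_1 = 1*6 + 1 = 7, q_1 = 1*1 + 0 = 1.
  i=2: a_2=1, p_2 = 1*7 + 6 = 13, q_2 = 1*1 + 1 = 2.
  i=3: a_3=1, p_3 = 1*13 + 7 = 20, q_3 = 1*2 + 1 = 3.
  i=4: a_4=1, p_4 = 1*20 + 13 = 33, q_4 = 1*3 + 2 = 5.
  i=5: a_5=10, p_5 = 10*33 + 20 = 350, q_5 = 10*5 + 3 = 53.
  i=6: a_6=2, p_6 = 2*350 + 33 = 733, q_6 = 2*53 + 5 = 111.
q_6 = 111 > 66, so the last convergent with denominator <= 66 is p_5/q_5 = 350/53.
The closest fraction with denominator <= 66 is either p_5/q_5 or the intermediate fraction (k*p_5 + p_4)/(k*q_5 + q_4) with the largest k >= 1 whose denominator stays <= 66; these approach x as k grows, and every other convergent or intermediate fraction in range is farther away.
Largest k: floor((66 - q_4)/q_5) = floor((66 - 5)/53) = 1.
That gives (1*350 + 33)/(1*53 + 5) = 383/58.
Compare the errors: |x - 350/53| = |733*53 - 350*111|/(111*53) = 1/5883, and |x - 383/58| = |733*58 - 383*111|/(111*58) = 1/6438.
Cross-multiplying, 1*5883 = 5883 < 6438 = 1*6438, so 1/6438 is smaller: the intermediate fraction 383/58 is closer to x than 350/53.

383/58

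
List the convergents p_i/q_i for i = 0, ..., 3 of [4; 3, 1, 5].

4/1, 13/3, 17/4, 98/23

Using the convergent recurrence p_i = a_i*p_{i-1} + p_{i-2}, q_i = a_i*q_{i-1} + q_{i-2} with p_{-2}=0, p_{-1}=1, q_{-2}=1, q_{-1}=0:
  i=0: a_0=4, p_0 = 4*1 + 0 = 4, q_0 = 4*0 + 1 = 1.
  i=1: a_1=3, p_1 = 3*4 + 1 = 13, q_1 = 3*1 + 0 = 3.
  i=2: a_2=1, p_2 = 1*13 + 4 = 17, q_2 = 1*3 + 1 = 4.
  i=3: a_3=5, p_3 = 5*17 + 13 = 98, q_3 = 5*4 + 3 = 23.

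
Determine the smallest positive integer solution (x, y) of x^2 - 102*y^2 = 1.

(x, y) = (101, 10)

First expand sqrt(102) as a continued fraction. With x_i = (sqrt(102) + m_i)/d_i and (m_0, d_0) = (0, 1): a_0 = floor(sqrt(102)) = 10, since 10^2 = 100 <= 102 < 121 = 11^2.
Iterate m_{i+1} = d_i*a_i - m_i, d_{i+1} = (102 - m_{i+1}^2)/d_i, a_{i+1} = floor((a_0 + m_{i+1})/d_{i+1}):
  m_1 = 1*10 - 0 = 10, d_1 = (102 - 10^2)/1 = 2/1 = 2, a_1 = floor((10 + 10)/2) = 10.
  m_2 = 2*10 - 10 = 10, d_2 = (102 - 10^2)/2 = 2/2 = 1, a_2 = floor((10 + 10)/1) = 20.
  m_3 = 1*20 - 10 = 10, d_3 = (102 - 10^2)/1 = 2/1 = 2: (m_3, d_3) = (m_1, d_1) = (10, 2), so from here the quotients repeat a_1, a_2; the period length is 2.
So sqrt(102) = [10; (10, 20)] with period length k = 2.
k is even, so the fundamental solution of x^2 - 102y^2 = 1 is (p_{k-1}, q_{k-1}) = (p_1, q_1); compute convergents through index 1.
Convergents (p_i = a_i*p_{i-1} + p_{i-2}, q_i = a_i*q_{i-1} + q_{i-2} with p_{-2}=0, p_{-1}=1, q_{-2}=1, q_{-1}=0):
  i=0: a_0=10, p_0 = 10*1 + 0 = 10, q_0 = 10*0 + 1 = 1.
  i=1: a_1=10, p_1 = 10*10 + 1 = 101, q_1 = 10*1 + 0 = 10.
Check: 101^2 - 102*10^2 = 10201 - 10200 = 1, so (x, y) = (101, 10) solves the equation, and by the theorem it is the least positive solution.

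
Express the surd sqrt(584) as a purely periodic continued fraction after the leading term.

[24; (6, 48)]

Write x_i = (sqrt(584) + m_i)/d_i with (m_0, d_0) = (0, 1). a_0 = floor(sqrt(584)) = 24, since 24^2 = 576 <= 584 < 625 = 25^2.
Iterate m_{i+1} = d_i*a_i - m_i, d_{i+1} = (584 - m_{i+1}^2)/d_i, a_{i+1} = floor((a_0 + m_{i+1})/d_{i+1}):
  m_1 = 1*24 - 0 = 24, d_1 = (584 - 24^2)/1 = 8/1 = 8, a_1 = floor((24 + 24)/8) = 6.
  m_2 = 8*6 - 24 = 24, d_2 = (584 - 24^2)/8 = 8/8 = 1, a_2 = floor((24 + 24)/1) = 48.
  m_3 = 1*48 - 24 = 24, d_3 = (584 - 24^2)/1 = 8/1 = 8: (m_3, d_3) = (m_1, d_1) = (24, 8), so from here the quotients repeat a_1, a_2; the period length is 2.
Hence the expansion of sqrt(584) is a_0 = 24 followed by the repeating block 6, 48 (period 2).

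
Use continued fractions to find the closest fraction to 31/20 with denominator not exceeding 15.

Expand x = 31/20 as a continued fraction with the Euclidean algorithm:
  31 = 1*20 + 11, so a_0 = 1.
  20 = 1*11 + 9, so a_1 = 1.
  11 = 1*9 + 2, so a_2 = 1.
  9 = 4*2 + 1, so a_3 = 4.
  2 = 2*1 + 0, so a_4 = 2.
so x = [1; 1, 1, 4, 2].
Convergents (p_i = a_i*p_{i-1} + p_{i-2}, q_i = a_i*q_{i-1} + q_{i-2} with p_{-2}=0, p_{-1}=1, q_{-2}=1, q_{-1}=0), until the denominator exceeds 15:
  i=0: a_0=1, p_0 = 1*1 + 0 = 1, q_0 = 1*0 + 1 = 1.
  i=1: a_1=1, p_1 = 1*1 + 1 = 2, q_1 = 1*1 + 0 = 1.
  i=2: a_2=1, p_2 = 1*2 + 1 = 3, q_2 = 1*1 + 1 = 2.
  i=3: a_3=4, p_3 = 4*3 + 2 = 14, q_3 = 4*2 + 1 = 9.
  i=4: a_4=2, p_4 = 2*14 + 3 = 31, q_4 = 2*9 + 2 = 20.
q_4 = 20 > 15, so the last convergent with denominator <= 15 is p_3/q_3 = 14/9.
The closest fraction with denominator <= 15 is either p_3/q_3 or the intermediate fraction (k*p_3 + p_2)/(k*q_3 + q_2) with the largest k >= 1 whose denominator stays <= 15; these approach x as k grows, and every other convergent or intermediate fraction in range is farther away.
Largest k: floor((15 - q_2)/q_3) = floor((15 - 2)/9) = 1.
That gives (1*14 + 3)/(1*9 + 2) = 17/11.
Compare the errors: |x - 14/9| = |31*9 - 14*20|/(20*9) = 1/180, and |x - 17/11| = |31*11 - 17*20|/(20*11) = 1/220.
Cross-multiplying, 1*180 = 180 < 220 = 1*220, so 1/220 is smaller: the intermediate fraction 17/11 is closer to x than 14/9.

17/11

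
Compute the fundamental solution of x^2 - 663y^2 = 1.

(x, y) = (103, 4)

First expand sqrt(663) as a continued fraction. With x_i = (sqrt(663) + m_i)/d_i and (m_0, d_0) = (0, 1): a_0 = floor(sqrt(663)) = 25, since 25^2 = 625 <= 663 < 676 = 26^2.
Iterate m_{i+1} = d_i*a_i - m_i, d_{i+1} = (663 - m_{i+1}^2)/d_i, a_{i+1} = floor((a_0 + m_{i+1})/d_{i+1}):
  m_1 = 1*25 - 0 = 25, d_1 = (663 - 25^2)/1 = 38/1 = 38, a_1 = floor((25 + 25)/38) = 1.
  m_2 = 38*1 - 25 = 13, d_2 = (663 - 13^2)/38 = 494/38 = 13, a_2 = floor((25 + 13)/13) = 2.
  m_3 = 13*2 - 13 = 13, d_3 = (663 - 13^2)/13 = 494/13 = 38, a_3 = floor((25 + 13)/38) = 1.
  m_4 = 38*1 - 13 = 25, d_4 = (663 - 25^2)/38 = 38/38 = 1, a_4 = floor((25 + 25)/1) = 50.
  m_5 = 1*50 - 25 = 25, d_5 = (663 - 25^2)/1 = 38/1 = 38: (m_5, d_5) = (m_1, d_1) = (25, 38), so from here the quotients repeat a_1, ..., a_4; the period length is 4.
So sqrt(663) = [25; (1, 2, 1, 50)] with period length k = 4.
k is even, so the fundamental solution of x^2 - 663y^2 = 1 is (p_{k-1}, q_{k-1}) = (p_3, q_3); compute convergents through index 3.
Convergents (p_i = a_i*p_{i-1} + p_{i-2}, q_i = a_i*q_{i-1} + q_{i-2} with p_{-2}=0, p_{-1}=1, q_{-2}=1, q_{-1}=0):
  i=0: a_0=25, p_0 = 25*1 + 0 = 25, q_0 = 25*0 + 1 = 1.
  i=1: a_1=1, p_1 = 1*25 + 1 = 26, q_1 = 1*1 + 0 = 1.
  i=2: a_2=2, p_2 = 2*26 + 25 = 77, q_2 = 2*1 + 1 = 3.
  i=3: a_3=1, p_3 = 1*77 + 26 = 103, q_3 = 1*3 + 1 = 4.
Check: 103^2 - 663*4^2 = 10609 - 10608 = 1, so (x, y) = (103, 4) solves the equation, and by the theorem it is the least positive solution.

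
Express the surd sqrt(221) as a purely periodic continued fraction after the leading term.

Write x_i = (sqrt(221) + m_i)/d_i with (m_0, d_0) = (0, 1). a_0 = floor(sqrt(221)) = 14, since 14^2 = 196 <= 221 < 225 = 15^2.
Iterate m_{i+1} = d_i*a_i - m_i, d_{i+1} = (221 - m_{i+1}^2)/d_i, a_{i+1} = floor((a_0 + m_{i+1})/d_{i+1}):
  m_1 = 1*14 - 0 = 14, d_1 = (221 - 14^2)/1 = 25/1 = 25, a_1 = floor((14 + 14)/25) = 1.
  m_2 = 25*1 - 14 = 11, d_2 = (221 - 11^2)/25 = 100/25 = 4, a_2 = floor((14 + 11)/4) = 6.
  m_3 = 4*6 - 11 = 13, d_3 = (221 - 13^2)/4 = 52/4 = 13, a_3 = floor((14 + 13)/13) = 2.
  m_4 = 13*2 - 13 = 13, d_4 = (221 - 13^2)/13 = 52/13 = 4, a_4 = floor((14 + 13)/4) = 6.
  m_5 = 4*6 - 13 = 11, d_5 = (221 - 11^2)/4 = 100/4 = 25, a_5 = floor((14 + 11)/25) = 1.
  m_6 = 25*1 - 11 = 14, d_6 = (221 - 14^2)/25 = 25/25 = 1, a_6 = floor((14 + 14)/1) = 28.
  m_7 = 1*28 - 14 = 14, d_7 = (221 - 14^2)/1 = 25/1 = 25: (m_7, d_7) = (m_1, d_1) = (14, 25), so from here the quotients repeat a_1, ..., a_6; the period length is 6.
Hence the expansion of sqrt(221) is a_0 = 14 followed by the repeating block 1, 6, 2, 6, 1, 28 (period 6).

[14; (1, 6, 2, 6, 1, 28)]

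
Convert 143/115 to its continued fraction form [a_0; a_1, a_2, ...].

[1; 4, 9, 3]

Run the Euclidean algorithm on 143 and 115; the successive quotients are the partial quotients a_0, a_1, ... (each step inverts the fractional part left over by the previous one):
  143 = 1*115 + 28, so a_0 = 1.
  115 = 4*28 + 3, so a_1 = 4.
  28 = 9*3 + 1, so a_2 = 9.
  3 = 3*1 + 0, so a_3 = 3.
The remainder reaches 0 after 4 divisions, so the expansion has 4 partial quotients, read off in order.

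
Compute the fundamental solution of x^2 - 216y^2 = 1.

(x, y) = (485, 33)

First expand sqrt(216) as a continued fraction. With x_i = (sqrt(216) + m_i)/d_i and (m_0, d_0) = (0, 1): a_0 = floor(sqrt(216)) = 14, since 14^2 = 196 <= 216 < 225 = 15^2.
Iterate m_{i+1} = d_i*a_i - m_i, d_{i+1} = (216 - m_{i+1}^2)/d_i, a_{i+1} = floor((a_0 + m_{i+1})/d_{i+1}):
  m_1 = 1*14 - 0 = 14, d_1 = (216 - 14^2)/1 = 20/1 = 20, a_1 = floor((14 + 14)/20) = 1.
  m_2 = 20*1 - 14 = 6, d_2 = (216 - 6^2)/20 = 180/20 = 9, a_2 = floor((14 + 6)/9) = 2.
  m_3 = 9*2 - 6 = 12, d_3 = (216 - 12^2)/9 = 72/9 = 8, a_3 = floor((14 + 12)/8) = 3.
  m_4 = 8*3 - 12 = 12, d_4 = (216 - 12^2)/8 = 72/8 = 9, a_4 = floor((14 + 12)/9) = 2.
  m_5 = 9*2 - 12 = 6, d_5 = (216 - 6^2)/9 = 180/9 = 20, a_5 = floor((14 + 6)/20) = 1.
  m_6 = 20*1 - 6 = 14, d_6 = (216 - 14^2)/20 = 20/20 = 1, a_6 = floor((14 + 14)/1) = 28.
  m_7 = 1*28 - 14 = 14, d_7 = (216 - 14^2)/1 = 20/1 = 20: (m_7, d_7) = (m_1, d_1) = (14, 20), so from here the quotients repeat a_1, ..., a_6; the period length is 6.
So sqrt(216) = [14; (1, 2, 3, 2, 1, 28)] with period length k = 6.
k is even, so the fundamental solution of x^2 - 216y^2 = 1 is (p_{k-1}, q_{k-1}) = (p_5, q_5); compute convergents through index 5.
Convergents (p_i = a_i*p_{i-1} + p_{i-2}, q_i = a_i*q_{i-1} + q_{i-2} with p_{-2}=0, p_{-1}=1, q_{-2}=1, q_{-1}=0):
  i=0: a_0=14, p_0 = 14*1 + 0 = 14, q_0 = 14*0 + 1 = 1.
  i=1: a_1=1, p_1 = 1*14 + 1 = 15, q_1 = 1*1 + 0 = 1.
  i=2: a_2=2, p_2 = 2*15 + 14 = 44, q_2 = 2*1 + 1 = 3.
  i=3: a_3=3, p_3 = 3*44 + 15 = 147, q_3 = 3*3 + 1 = 10.
  i=4: a_4=2, p_4 = 2*147 + 44 = 338, q_4 = 2*10 + 3 = 23.
  i=5: a_5=1, p_5 = 1*338 + 147 = 485, q_5 = 1*23 + 10 = 33.
Check: 485^2 - 216*33^2 = 235225 - 235224 = 1, so (x, y) = (485, 33) solves the equation, and by the theorem it is the least positive solution.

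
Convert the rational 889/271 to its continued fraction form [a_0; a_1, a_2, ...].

Run the Euclidean algorithm on 889 and 271; the successive quotients are the partial quotients a_0, a_1, ... (each step inverts the fractional part left over by the previous one):
  889 = 3*271 + 76, so a_0 = 3.
  271 = 3*76 + 43, so a_1 = 3.
  76 = 1*43 + 33, so a_2 = 1.
  43 = 1*33 + 10, so a_3 = 1.
  33 = 3*10 + 3, so a_4 = 3.
  10 = 3*3 + 1, so a_5 = 3.
  3 = 3*1 + 0, so a_6 = 3.
The remainder reaches 0 after 7 divisions, so the expansion has 7 partial quotients, read off in order.

[3; 3, 1, 1, 3, 3, 3]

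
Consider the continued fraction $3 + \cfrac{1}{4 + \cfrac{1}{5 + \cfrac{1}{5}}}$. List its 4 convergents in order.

3/1, 13/4, 68/21, 353/109

Using the convergent recurrence p_i = a_i*p_{i-1} + p_{i-2}, q_i = a_i*q_{i-1} + q_{i-2} with p_{-2}=0, p_{-1}=1, q_{-2}=1, q_{-1}=0:
  i=0: a_0=3, p_0 = 3*1 + 0 = 3, q_0 = 3*0 + 1 = 1.
  i=1: a_1=4, p_1 = 4*3 + 1 = 13, q_1 = 4*1 + 0 = 4.
  i=2: a_2=5, p_2 = 5*13 + 3 = 68, q_2 = 5*4 + 1 = 21.
  i=3: a_3=5, p_3 = 5*68 + 13 = 353, q_3 = 5*21 + 4 = 109.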